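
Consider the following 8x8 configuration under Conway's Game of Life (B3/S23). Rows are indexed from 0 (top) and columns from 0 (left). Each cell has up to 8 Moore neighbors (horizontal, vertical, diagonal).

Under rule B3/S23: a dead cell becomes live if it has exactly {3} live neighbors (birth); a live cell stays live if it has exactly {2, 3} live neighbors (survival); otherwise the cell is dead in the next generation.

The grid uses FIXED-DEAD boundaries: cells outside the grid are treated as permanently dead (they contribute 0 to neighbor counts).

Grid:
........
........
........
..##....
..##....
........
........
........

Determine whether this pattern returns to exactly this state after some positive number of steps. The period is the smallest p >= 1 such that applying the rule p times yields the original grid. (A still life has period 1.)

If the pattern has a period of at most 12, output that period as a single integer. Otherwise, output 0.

Answer: 1

Derivation:
Simulating and comparing each generation to the original:
Gen 0 (original, given above): 4 live cells
Gen 1: 4 live cells, MATCHES original -> period = 1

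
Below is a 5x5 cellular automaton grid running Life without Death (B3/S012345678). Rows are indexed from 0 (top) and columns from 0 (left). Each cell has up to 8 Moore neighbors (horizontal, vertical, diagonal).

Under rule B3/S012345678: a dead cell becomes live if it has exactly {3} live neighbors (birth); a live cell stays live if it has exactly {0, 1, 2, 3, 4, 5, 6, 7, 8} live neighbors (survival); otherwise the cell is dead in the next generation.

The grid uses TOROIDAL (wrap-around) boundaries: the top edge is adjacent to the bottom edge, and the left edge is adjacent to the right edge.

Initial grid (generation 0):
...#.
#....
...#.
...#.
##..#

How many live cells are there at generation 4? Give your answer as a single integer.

Answer: 17

Derivation:
Simulating step by step:
Generation 0 (given above): 7 live cells
Generation 1: 14 live cells
.#.#.
#...#
...##
#.##.
#####
Generation 2: 17 live cells
.#.#.
#.#.#
.####
#.##.
#####
Generation 3: 17 live cells
.#.#.
#.#.#
.####
#.##.
#####
Generation 4: 17 live cells
.#.#.
#.#.#
.####
#.##.
#####
Population at generation 4: 17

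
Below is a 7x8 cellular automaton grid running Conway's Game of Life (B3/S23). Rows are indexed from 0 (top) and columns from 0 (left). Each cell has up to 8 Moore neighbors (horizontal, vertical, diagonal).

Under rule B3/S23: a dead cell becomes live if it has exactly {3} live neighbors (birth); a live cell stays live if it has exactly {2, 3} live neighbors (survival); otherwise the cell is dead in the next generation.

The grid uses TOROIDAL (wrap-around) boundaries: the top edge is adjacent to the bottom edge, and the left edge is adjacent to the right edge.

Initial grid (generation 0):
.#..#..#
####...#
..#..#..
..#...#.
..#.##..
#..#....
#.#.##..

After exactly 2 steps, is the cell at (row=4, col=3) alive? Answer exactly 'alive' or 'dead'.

Answer: dead

Derivation:
Simulating step by step:
Generation 0 (given above): 21 live cells
Generation 1: 25 live cells
....####
...##.##
#.....##
.##.#.#.
.##.##..
..#.....
#.#.##.#
Generation 2: 18 live cells
........
...##...
###.#...
..#.#.#.
....##..
#.#...#.
##..#..#

Cell (4,3) at generation 2: 0 -> dead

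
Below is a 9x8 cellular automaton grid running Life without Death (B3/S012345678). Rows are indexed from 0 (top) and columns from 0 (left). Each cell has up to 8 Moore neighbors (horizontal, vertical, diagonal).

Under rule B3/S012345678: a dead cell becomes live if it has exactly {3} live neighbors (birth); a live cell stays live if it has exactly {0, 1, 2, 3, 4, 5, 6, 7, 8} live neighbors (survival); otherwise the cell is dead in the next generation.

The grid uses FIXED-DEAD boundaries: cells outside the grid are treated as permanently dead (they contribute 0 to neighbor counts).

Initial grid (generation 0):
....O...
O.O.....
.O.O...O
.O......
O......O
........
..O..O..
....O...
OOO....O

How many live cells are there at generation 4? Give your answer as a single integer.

Answer: 35

Derivation:
Simulating step by step:
Generation 0 (given above): 16 live cells
Generation 1: 23 live cells
....O...
OOOO....
OO.O...O
OOO.....
O......O
........
..O..O..
..OOO...
OOO....O
Generation 2: 28 live cells
.OOOO...
OOOOO...
OO.O...O
OOO.....
O......O
........
..O.OO..
..OOO...
OOO....O
Generation 3: 31 live cells
OOOOO...
OOOOO...
OO.OO..O
OOO.....
O......O
........
..O.OO..
..OOOO..
OOO....O
Generation 4: 35 live cells
OOOOO...
OOOOOO..
OO.OO..O
OOOO....
O......O
........
..O.OO..
..OOOOO.
OOO.O..O
Population at generation 4: 35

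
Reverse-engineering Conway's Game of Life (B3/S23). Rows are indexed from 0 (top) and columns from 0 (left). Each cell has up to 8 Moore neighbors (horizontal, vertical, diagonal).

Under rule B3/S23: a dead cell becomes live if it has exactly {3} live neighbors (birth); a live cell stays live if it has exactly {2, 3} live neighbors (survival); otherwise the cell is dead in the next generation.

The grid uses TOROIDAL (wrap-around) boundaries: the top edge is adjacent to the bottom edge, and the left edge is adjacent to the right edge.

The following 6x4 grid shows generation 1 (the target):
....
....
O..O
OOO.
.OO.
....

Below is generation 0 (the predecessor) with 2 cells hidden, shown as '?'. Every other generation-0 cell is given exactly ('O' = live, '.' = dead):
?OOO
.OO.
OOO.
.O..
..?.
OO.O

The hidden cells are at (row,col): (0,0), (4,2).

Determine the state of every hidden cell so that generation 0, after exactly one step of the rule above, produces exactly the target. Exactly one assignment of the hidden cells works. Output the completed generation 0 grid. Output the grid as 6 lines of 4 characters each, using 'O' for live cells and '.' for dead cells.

Hidden generation-0 cells (in order): (0,0), (4,2).
A hidden cell only influences target cells in its own 3x3 neighborhood. Try each of the 2^2 = 4 assignments, step the completed generation 0 forward once under B3/S23, and compare with the target:
  (0,0)=. (4,2)=. -> step gives (5,1)='O' but target has '.' -> reject
  (0,0)=. (4,2)=O -> step gives (3,1)='.' but target has 'O' -> reject
  (0,0)=O (4,2)=. -> step reproduces the target at every cell -> ACCEPT
  (0,0)=O (4,2)=O -> step gives (3,1)='.' but target has 'O' -> reject
Unique solution: (0,0)=live, (4,2)=dead.
Check: live-neighbor counts of every cell in the completed generation 0:
6665
6766
3543
3332
4332
5454
Applying B3/S23 to generation 0 with these counts gives:
....
....
O..O
OOO.
.OO.
....
which matches the target exactly.

Answer: OOOO
.OO.
OOO.
.O..
....
OO.O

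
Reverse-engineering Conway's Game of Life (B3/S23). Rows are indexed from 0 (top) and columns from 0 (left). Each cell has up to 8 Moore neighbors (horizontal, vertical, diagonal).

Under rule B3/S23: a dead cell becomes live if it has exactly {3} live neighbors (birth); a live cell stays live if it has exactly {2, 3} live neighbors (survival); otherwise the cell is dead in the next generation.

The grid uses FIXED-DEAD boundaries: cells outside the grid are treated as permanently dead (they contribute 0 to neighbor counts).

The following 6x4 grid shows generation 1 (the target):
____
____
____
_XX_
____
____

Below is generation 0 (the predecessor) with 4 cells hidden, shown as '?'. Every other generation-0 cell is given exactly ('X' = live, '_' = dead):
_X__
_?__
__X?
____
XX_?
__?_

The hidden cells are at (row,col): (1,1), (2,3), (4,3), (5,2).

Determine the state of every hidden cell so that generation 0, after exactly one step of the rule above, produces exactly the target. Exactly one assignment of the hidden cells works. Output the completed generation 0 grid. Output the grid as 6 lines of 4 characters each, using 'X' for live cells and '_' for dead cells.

Hidden generation-0 cells (in order): (1,1), (2,3), (4,3), (5,2).
A hidden cell only influences target cells in its own 3x3 neighborhood. Try each of the 2^4 = 16 assignments, step the completed generation 0 forward once under B3/S23, and compare with the target:
  (1,1)=_ (2,3)=_ (4,3)=_ (5,2)=_ -> step gives (3,2)='_' but target has 'X' -> reject
  (1,1)=_ (2,3)=_ (4,3)=_ (5,2)=X -> step gives (3,2)='_' but target has 'X' -> reject
  (1,1)=_ (2,3)=_ (4,3)=X (5,2)=_ -> step reproduces the target at every cell -> ACCEPT
  (1,1)=_ (2,3)=_ (4,3)=X (5,2)=X -> step gives (4,1)='X' but target has '_' -> reject
  (1,1)=_ (2,3)=X (4,3)=_ (5,2)=_ -> step gives (1,2)='X' but target has '_' -> reject
  (1,1)=_ (2,3)=X (4,3)=_ (5,2)=X -> step gives (1,2)='X' but target has '_' -> reject
  (1,1)=_ (2,3)=X (4,3)=X (5,2)=_ -> step gives (1,2)='X' but target has '_' -> reject
  (1,1)=_ (2,3)=X (4,3)=X (5,2)=X -> step gives (1,2)='X' but target has '_' -> reject
  (1,1)=X (2,3)=_ (4,3)=_ (5,2)=_ -> step gives (1,1)='X' but target has '_' -> reject
  (1,1)=X (2,3)=_ (4,3)=_ (5,2)=X -> step gives (1,1)='X' but target has '_' -> reject
  (1,1)=X (2,3)=_ (4,3)=X (5,2)=_ -> step gives (1,1)='X' but target has '_' -> reject
  (1,1)=X (2,3)=_ (4,3)=X (5,2)=X -> step gives (1,1)='X' but target has '_' -> reject
  (1,1)=X (2,3)=X (4,3)=_ (5,2)=_ -> step gives (1,1)='X' but target has '_' -> reject
  (1,1)=X (2,3)=X (4,3)=_ (5,2)=X -> step gives (1,1)='X' but target has '_' -> reject
  (1,1)=X (2,3)=X (4,3)=X (5,2)=_ -> step gives (1,1)='X' but target has '_' -> reject
  (1,1)=X (2,3)=X (4,3)=X (5,2)=X -> step gives (1,1)='X' but target has '_' -> reject
Unique solution: (1,1)=dead, (2,3)=dead, (4,3)=live, (5,2)=dead.
Check: live-neighbor counts of every cell in the completed generation 0:
1010
1221
0101
2332
1120
2221
Applying B3/S23 to generation 0 with these counts gives:
____
____
____
_XX_
____
____
which matches the target exactly.

Answer: _X__
____
__X_
____
XX_X
____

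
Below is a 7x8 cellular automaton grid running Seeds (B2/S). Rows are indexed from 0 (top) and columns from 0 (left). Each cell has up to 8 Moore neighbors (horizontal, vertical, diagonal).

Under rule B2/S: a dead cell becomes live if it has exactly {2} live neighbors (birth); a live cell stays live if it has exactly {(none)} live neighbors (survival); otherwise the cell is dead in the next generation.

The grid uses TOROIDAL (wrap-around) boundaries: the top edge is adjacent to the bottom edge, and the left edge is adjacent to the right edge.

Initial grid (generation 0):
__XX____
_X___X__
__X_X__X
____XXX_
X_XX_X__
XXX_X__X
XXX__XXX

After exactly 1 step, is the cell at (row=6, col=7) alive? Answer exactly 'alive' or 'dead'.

Answer: dead

Derivation:
Simulating step by step:
Generation 0 (given above): 25 live cells
Generation 1: 5 live cells
________
X_____X_
XX______
X_______
________
________
________

Cell (6,7) at generation 1: 0 -> dead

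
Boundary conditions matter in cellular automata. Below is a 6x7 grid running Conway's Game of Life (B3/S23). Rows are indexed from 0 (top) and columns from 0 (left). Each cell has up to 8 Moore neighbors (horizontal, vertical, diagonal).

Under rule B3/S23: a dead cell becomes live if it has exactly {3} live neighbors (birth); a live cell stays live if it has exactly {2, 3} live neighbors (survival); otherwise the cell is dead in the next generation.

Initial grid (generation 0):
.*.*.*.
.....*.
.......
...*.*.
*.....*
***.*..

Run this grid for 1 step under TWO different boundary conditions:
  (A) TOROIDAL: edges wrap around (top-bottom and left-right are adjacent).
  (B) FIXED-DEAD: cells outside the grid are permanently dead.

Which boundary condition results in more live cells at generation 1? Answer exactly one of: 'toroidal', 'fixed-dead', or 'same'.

Under TOROIDAL boundary, generation 1:
**.*.**
....*..
....*..
......*
*.*****
..****.
Population = 18

Under FIXED-DEAD boundary, generation 1:
....*..
....*..
....*..
.......
*.****.
**.....
Population = 10

Comparison: toroidal=18, fixed-dead=10 -> toroidal

Answer: toroidal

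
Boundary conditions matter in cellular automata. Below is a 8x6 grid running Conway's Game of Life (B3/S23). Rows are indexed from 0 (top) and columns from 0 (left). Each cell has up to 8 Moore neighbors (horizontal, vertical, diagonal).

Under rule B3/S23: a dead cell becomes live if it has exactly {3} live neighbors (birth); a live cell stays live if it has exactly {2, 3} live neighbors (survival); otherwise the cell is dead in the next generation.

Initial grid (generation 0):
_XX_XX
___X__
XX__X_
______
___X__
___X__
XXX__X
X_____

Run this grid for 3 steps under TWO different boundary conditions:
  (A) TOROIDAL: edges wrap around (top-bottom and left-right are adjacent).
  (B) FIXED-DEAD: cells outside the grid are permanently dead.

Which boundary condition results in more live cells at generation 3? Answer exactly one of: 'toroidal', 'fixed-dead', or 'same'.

Answer: fixed-dead

Derivation:
Under TOROIDAL boundary, generation 3:
_XX_XX
_XX_XX
X_____
______
______
______
______
X_____
Population = 10

Under FIXED-DEAD boundary, generation 3:
__X_X_
__X_X_
______
______
______
XX_X__
X_XX__
_X____
Population = 11

Comparison: toroidal=10, fixed-dead=11 -> fixed-dead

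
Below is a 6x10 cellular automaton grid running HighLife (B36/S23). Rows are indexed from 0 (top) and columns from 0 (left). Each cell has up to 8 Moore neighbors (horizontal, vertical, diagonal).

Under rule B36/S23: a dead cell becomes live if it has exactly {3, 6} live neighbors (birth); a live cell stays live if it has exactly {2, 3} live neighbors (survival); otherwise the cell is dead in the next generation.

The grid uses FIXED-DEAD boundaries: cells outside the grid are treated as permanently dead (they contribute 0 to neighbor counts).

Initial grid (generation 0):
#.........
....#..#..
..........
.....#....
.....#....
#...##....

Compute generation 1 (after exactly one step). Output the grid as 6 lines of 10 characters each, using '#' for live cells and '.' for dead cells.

Answer: ..........
..........
..........
..........
.....##...
....##....

Derivation:
Simulating step by step:
Generation 0 (given above): 8 live cells
Generation 1: 4 live cells
(generation 1 grid is the final answer)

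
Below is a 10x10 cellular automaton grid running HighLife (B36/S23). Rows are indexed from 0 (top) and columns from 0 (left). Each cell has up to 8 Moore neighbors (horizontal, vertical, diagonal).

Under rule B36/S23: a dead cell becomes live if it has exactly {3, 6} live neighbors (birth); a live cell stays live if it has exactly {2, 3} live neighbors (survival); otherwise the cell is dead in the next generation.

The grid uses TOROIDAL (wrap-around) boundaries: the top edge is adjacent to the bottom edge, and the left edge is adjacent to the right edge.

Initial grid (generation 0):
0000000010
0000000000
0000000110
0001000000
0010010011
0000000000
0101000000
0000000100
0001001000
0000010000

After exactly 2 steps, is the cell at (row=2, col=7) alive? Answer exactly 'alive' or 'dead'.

Simulating step by step:
Generation 0 (given above): 14 live cells
Generation 1: 7 live cells
0000000000
0000000110
0000000000
0000000101
0000000000
0010000000
0000000000
0010000000
0000001000
0000000000
Generation 2: 1 live cells
0000000000
0000000000
0000000100
0000000000
0000000000
0000000000
0000000000
0000000000
0000000000
0000000000

Cell (2,7) at generation 2: 1 -> alive

Answer: alive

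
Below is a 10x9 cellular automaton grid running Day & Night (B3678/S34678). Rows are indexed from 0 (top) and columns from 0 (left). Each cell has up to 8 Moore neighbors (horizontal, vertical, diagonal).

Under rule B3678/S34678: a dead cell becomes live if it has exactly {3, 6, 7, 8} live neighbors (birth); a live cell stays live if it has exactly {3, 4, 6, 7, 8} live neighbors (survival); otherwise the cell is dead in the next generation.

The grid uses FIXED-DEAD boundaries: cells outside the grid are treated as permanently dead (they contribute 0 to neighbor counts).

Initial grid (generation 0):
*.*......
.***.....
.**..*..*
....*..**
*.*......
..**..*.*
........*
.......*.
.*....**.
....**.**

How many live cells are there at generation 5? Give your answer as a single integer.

Answer: 7

Derivation:
Simulating step by step:
Generation 0 (given above): 27 live cells
Generation 1: 21 live cells
..**.....
*..*.....
.**.*..*.
..**.....
.*......*
.*.....*.
.........
......***
.....***.
.......*.
Generation 2: 11 live cells
.........
...**....
.**......
..**.....
.........
.........
......*.*
.....***.
.........
.........
Generation 3: 10 live cells
.........
..*......
..*.*....
.**......
.........
.........
.....**..
......**.
......*..
.........
Generation 4: 8 live cells
.........
...*.....
..*......
...*.....
.........
.........
......**.
......**.
.......*.
.........
Generation 5: 7 live cells
.........
.........
...*.....
.........
.........
.........
......**.
......***
......*..
.........
Population at generation 5: 7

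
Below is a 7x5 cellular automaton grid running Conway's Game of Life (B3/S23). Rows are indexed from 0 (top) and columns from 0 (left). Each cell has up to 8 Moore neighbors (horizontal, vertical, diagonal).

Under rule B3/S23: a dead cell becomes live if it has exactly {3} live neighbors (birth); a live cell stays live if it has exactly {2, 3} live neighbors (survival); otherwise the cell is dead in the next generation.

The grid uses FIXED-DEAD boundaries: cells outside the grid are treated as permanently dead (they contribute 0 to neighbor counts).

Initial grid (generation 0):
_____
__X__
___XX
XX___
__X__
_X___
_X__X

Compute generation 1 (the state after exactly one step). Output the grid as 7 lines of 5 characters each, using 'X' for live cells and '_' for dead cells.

Simulating step by step:
Generation 0 (given above): 9 live cells
Generation 1: 11 live cells
(generation 1 grid is the final answer)

Answer: _____
___X_
_XXX_
_XXX_
X_X__
_XX__
_____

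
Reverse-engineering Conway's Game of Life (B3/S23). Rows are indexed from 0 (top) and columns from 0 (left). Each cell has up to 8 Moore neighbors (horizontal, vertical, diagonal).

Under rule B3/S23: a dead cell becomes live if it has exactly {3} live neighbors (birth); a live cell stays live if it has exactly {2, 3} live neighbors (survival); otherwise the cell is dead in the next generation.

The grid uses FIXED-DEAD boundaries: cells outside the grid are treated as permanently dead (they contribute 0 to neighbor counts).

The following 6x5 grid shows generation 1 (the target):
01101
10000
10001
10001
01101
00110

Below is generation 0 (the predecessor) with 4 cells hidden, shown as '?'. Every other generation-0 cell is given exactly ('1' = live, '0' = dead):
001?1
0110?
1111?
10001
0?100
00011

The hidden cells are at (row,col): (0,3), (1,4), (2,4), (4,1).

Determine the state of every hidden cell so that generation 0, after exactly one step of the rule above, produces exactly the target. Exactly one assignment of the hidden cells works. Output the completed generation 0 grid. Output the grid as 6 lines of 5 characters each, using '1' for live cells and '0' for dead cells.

Hidden generation-0 cells (in order): (0,3), (1,4), (2,4), (4,1).
A hidden cell only influences target cells in its own 3x3 neighborhood. Try each of the 2^4 = 16 assignments, step the completed generation 0 forward once under B3/S23, and compare with the target:
  (0,3)=0 (1,4)=0 (2,4)=0 (4,1)=0 -> step gives (0,3)='1' but target has '0' -> reject
  (0,3)=0 (1,4)=0 (2,4)=0 (4,1)=1 -> step gives (0,3)='1' but target has '0' -> reject
  (0,3)=0 (1,4)=0 (2,4)=1 (4,1)=0 -> step gives (0,3)='1' but target has '0' -> reject
  (0,3)=0 (1,4)=0 (2,4)=1 (4,1)=1 -> step gives (0,3)='1' but target has '0' -> reject
  (0,3)=0 (1,4)=1 (2,4)=0 (4,1)=0 -> step gives (0,4)='0' but target has '1' -> reject
  (0,3)=0 (1,4)=1 (2,4)=0 (4,1)=1 -> step gives (0,4)='0' but target has '1' -> reject
  (0,3)=0 (1,4)=1 (2,4)=1 (4,1)=0 -> step gives (0,4)='0' but target has '1' -> reject
  (0,3)=0 (1,4)=1 (2,4)=1 (4,1)=1 -> step gives (0,4)='0' but target has '1' -> reject
  (0,3)=1 (1,4)=0 (2,4)=0 (4,1)=0 -> step gives (0,3)='1' but target has '0' -> reject
  (0,3)=1 (1,4)=0 (2,4)=0 (4,1)=1 -> step gives (0,3)='1' but target has '0' -> reject
  (0,3)=1 (1,4)=0 (2,4)=1 (4,1)=0 -> step gives (0,3)='1' but target has '0' -> reject
  (0,3)=1 (1,4)=0 (2,4)=1 (4,1)=1 -> step gives (0,3)='1' but target has '0' -> reject
  (0,3)=1 (1,4)=1 (2,4)=0 (4,1)=0 -> step gives (1,4)='1' but target has '0' -> reject
  (0,3)=1 (1,4)=1 (2,4)=0 (4,1)=1 -> step gives (1,4)='1' but target has '0' -> reject
  (0,3)=1 (1,4)=1 (2,4)=1 (4,1)=0 -> step gives (4,1)='0' but target has '1' -> reject
  (0,3)=1 (1,4)=1 (2,4)=1 (4,1)=1 -> step reproduces the target at every cell -> ACCEPT
Unique solution: (0,3)=live, (1,4)=live, (2,4)=live, (4,1)=live.
Check: live-neighbor counts of every cell in the completed generation 0:
13342
35684
35453
36552
22243
12321
Applying B3/S23 to generation 0 with these counts gives:
01101
10000
10001
10001
01101
00110
which matches the target exactly.

Answer: 00111
01101
11111
10001
01100
00011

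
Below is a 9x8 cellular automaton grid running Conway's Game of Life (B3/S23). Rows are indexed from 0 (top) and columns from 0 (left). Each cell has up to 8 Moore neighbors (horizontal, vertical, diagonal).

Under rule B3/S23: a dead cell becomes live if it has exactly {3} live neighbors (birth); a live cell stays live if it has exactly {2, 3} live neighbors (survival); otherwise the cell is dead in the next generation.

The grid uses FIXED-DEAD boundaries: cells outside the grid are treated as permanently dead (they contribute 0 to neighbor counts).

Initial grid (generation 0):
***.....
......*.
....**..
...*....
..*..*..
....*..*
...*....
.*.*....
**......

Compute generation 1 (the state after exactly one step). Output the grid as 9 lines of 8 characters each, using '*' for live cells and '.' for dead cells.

Answer: .*......
.*...*..
....**..
...*.*..
...**...
...**...
..***...
**......
***.....

Derivation:
Simulating step by step:
Generation 0 (given above): 16 live cells
Generation 1: 19 live cells
(generation 1 grid is the final answer)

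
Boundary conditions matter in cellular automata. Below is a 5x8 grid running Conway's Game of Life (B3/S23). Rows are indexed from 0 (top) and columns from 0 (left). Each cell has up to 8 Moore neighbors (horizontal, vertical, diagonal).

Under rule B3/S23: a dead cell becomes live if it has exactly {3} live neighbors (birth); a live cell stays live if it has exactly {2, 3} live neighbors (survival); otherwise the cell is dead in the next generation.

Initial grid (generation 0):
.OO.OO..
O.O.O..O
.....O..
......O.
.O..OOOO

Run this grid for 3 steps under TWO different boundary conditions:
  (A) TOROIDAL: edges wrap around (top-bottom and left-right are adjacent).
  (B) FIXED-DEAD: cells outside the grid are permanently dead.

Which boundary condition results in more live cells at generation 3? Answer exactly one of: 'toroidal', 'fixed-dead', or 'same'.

Answer: fixed-dead

Derivation:
Under TOROIDAL boundary, generation 3:
....OOOO
..OO....
O...OO..
....OO.O
O.O.O...
Population = 15

Under FIXED-DEAD boundary, generation 3:
.OO.OO..
.O....OO
..O.O.OO
...OO...
.....OOO
Population = 16

Comparison: toroidal=15, fixed-dead=16 -> fixed-dead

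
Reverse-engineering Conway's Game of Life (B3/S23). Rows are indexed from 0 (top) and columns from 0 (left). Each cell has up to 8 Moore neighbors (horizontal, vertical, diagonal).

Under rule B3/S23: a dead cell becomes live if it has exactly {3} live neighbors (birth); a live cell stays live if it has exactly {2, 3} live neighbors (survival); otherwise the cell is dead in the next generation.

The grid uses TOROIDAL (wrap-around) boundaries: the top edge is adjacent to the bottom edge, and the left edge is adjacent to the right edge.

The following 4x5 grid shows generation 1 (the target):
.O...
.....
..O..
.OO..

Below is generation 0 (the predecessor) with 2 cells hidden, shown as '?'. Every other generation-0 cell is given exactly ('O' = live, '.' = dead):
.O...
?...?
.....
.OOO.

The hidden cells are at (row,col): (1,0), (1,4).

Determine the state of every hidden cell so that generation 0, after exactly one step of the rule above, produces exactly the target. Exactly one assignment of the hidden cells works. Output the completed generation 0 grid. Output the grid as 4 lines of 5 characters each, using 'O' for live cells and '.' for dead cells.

Answer: .O...
.....
.....
.OOO.

Derivation:
Hidden generation-0 cells (in order): (1,0), (1,4).
A hidden cell only influences target cells in its own 3x3 neighborhood. Try each of the 2^2 = 4 assignments, step the completed generation 0 forward once under B3/S23, and compare with the target:
  (1,0)=. (1,4)=. -> step reproduces the target at every cell -> ACCEPT
  (1,0)=. (1,4)=O -> step gives (0,0)='O' but target has '.' -> reject
  (1,0)=O (1,4)=. -> step gives (0,0)='O' but target has '.' -> reject
  (1,0)=O (1,4)=O -> step gives (0,3)='O' but target has '.' -> reject
Unique solution: (1,0)=dead, (1,4)=dead.
Check: live-neighbor counts of every cell in the completed generation 0:
22421
11100
12321
22311
Applying B3/S23 to generation 0 with these counts gives:
.O...
.....
..O..
.OO..
which matches the target exactly.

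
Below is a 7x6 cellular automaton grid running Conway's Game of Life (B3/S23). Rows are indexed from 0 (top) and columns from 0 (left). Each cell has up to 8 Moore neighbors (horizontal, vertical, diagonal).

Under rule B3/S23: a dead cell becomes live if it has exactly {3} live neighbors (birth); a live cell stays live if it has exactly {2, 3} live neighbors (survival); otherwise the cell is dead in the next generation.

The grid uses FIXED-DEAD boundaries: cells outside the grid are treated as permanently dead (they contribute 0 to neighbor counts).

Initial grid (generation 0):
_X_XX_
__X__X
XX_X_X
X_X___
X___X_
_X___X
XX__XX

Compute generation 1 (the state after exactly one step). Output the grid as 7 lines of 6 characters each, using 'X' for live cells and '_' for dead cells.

Answer: __XXX_
X____X
X__XX_
X_XXX_
X_____
_X___X
XX__XX

Derivation:
Simulating step by step:
Generation 0 (given above): 19 live cells
Generation 1: 19 live cells
(generation 1 grid is the final answer)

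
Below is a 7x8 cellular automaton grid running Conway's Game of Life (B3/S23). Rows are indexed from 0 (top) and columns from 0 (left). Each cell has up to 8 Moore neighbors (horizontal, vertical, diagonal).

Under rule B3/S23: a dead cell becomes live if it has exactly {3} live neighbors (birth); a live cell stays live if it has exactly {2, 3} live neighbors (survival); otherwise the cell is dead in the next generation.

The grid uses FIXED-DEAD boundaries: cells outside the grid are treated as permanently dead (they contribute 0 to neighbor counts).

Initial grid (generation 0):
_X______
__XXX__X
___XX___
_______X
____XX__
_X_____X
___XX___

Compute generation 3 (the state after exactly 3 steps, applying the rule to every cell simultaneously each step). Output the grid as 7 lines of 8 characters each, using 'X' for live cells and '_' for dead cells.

Simulating step by step:
Generation 0 (given above): 14 live cells
Generation 1: 11 live cells
__XX____
__X_X___
__X_X___
___X_X__
______X_
___X_X__
________
Generation 2: 13 live cells
__XX____
_XX_X___
__X_XX__
___XXX__
_____XX_
________
________
Generation 3: 11 live cells
(generation 3 grid is the final answer)

Answer: _XXX____
_X__XX__
_XX_____
___X____
_____XX_
________
________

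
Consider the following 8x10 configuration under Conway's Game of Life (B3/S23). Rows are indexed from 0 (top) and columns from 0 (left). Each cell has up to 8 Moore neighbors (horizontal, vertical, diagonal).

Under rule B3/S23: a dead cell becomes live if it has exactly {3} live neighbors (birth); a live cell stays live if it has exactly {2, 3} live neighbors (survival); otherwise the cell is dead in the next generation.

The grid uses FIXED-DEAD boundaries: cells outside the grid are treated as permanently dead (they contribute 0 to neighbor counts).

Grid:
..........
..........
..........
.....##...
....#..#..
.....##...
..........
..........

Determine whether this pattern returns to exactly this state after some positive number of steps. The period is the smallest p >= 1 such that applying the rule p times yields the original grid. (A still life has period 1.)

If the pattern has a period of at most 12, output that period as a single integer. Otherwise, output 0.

Simulating and comparing each generation to the original:
Gen 0 (original, given above): 6 live cells
Gen 1: 6 live cells, MATCHES original -> period = 1

Answer: 1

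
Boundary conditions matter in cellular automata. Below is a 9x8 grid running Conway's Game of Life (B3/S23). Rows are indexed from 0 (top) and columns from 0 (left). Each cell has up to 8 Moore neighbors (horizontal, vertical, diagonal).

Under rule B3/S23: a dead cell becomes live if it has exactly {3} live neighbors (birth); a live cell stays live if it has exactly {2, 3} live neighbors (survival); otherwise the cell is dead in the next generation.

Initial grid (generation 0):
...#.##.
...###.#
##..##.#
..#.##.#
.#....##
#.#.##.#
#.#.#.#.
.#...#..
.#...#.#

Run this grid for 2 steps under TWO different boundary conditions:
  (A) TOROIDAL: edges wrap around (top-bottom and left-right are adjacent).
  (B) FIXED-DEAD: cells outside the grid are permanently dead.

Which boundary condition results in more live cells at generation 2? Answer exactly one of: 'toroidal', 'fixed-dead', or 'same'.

Answer: fixed-dead

Derivation:
Under TOROIDAL boundary, generation 2:
#...#.##
......##
##..#...
#.......
.#..#...
..#..#..
#.#.#.##
..#.#..#
.....#..
Population = 23

Under FIXED-DEAD boundary, generation 2:
..###.#.
.#.##..#
....#.##
#.....##
#...#.##
#.#..###
#.#.#.#.
#.#.#.#.
.#...#..
Population = 33

Comparison: toroidal=23, fixed-dead=33 -> fixed-dead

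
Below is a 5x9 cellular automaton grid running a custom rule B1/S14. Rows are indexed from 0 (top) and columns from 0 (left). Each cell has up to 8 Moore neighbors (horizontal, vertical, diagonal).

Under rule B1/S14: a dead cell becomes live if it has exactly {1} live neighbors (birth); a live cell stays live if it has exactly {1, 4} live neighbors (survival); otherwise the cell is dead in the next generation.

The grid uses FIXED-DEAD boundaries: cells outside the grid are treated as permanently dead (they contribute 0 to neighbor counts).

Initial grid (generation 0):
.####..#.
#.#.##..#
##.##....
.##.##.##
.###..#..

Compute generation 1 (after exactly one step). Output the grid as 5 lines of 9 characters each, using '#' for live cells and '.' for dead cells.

Simulating step by step:
Generation 0 (given above): 24 live cells
Generation 1: 6 live cells
(generation 1 grid is the final answer)

Answer: ...#...#.
........#
.........
....#...#
..#......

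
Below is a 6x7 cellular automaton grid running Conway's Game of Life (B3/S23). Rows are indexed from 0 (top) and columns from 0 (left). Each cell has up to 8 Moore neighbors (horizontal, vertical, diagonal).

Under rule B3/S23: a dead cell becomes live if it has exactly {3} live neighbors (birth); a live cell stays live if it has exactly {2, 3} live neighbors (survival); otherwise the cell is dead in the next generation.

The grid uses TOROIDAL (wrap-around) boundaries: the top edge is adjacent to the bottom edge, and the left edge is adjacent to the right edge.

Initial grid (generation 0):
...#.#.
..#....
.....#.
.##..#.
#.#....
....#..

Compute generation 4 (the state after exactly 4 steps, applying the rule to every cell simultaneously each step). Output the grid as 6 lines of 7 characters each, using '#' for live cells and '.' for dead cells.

Answer: .......
.##....
..#.#..
.###...
.......
.......

Derivation:
Simulating step by step:
Generation 0 (given above): 10 live cells
Generation 1: 12 live cells
...##..
....#..
.##....
.##...#
..##...
...##..
Generation 2: 10 live cells
.....#.
..#.#..
####...
#......
.#..#..
.......
Generation 3: 7 live cells
.......
..#.#..
#.##...
#..#...
.......
.......
Generation 4: 7 live cells
(generation 4 grid is the final answer)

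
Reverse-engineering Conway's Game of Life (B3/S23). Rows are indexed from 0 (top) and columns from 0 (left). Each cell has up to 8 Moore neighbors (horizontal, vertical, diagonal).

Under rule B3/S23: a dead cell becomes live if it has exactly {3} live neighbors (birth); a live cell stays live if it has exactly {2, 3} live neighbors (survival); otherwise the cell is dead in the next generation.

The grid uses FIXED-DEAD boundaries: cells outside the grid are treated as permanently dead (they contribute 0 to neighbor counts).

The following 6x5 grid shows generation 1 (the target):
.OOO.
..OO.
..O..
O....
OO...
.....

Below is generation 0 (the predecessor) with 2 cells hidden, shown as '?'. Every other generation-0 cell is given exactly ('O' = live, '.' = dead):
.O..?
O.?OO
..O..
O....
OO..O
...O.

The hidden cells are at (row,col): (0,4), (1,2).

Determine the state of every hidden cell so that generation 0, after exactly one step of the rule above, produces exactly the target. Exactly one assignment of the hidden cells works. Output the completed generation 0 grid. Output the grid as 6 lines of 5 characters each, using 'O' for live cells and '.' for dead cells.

Hidden generation-0 cells (in order): (0,4), (1,2).
A hidden cell only influences target cells in its own 3x3 neighborhood. Try each of the 2^2 = 4 assignments, step the completed generation 0 forward once under B3/S23, and compare with the target:
  (0,4)=. (1,2)=. -> step gives (0,1)='.' but target has 'O' -> reject
  (0,4)=. (1,2)=O -> step reproduces the target at every cell -> ACCEPT
  (0,4)=O (1,2)=. -> step gives (0,1)='.' but target has 'O' -> reject
  (0,4)=O (1,2)=O -> step gives (0,3)='.' but target has 'O' -> reject
Unique solution: (0,4)=dead, (1,2)=live.
Check: live-neighbor counts of every cell in the completed generation 0:
22332
14331
24242
24221
22221
22212
Applying B3/S23 to generation 0 with these counts gives:
.OOO.
..OO.
..O..
O....
OO...
.....
which matches the target exactly.

Answer: .O...
O.OOO
..O..
O....
OO..O
...O.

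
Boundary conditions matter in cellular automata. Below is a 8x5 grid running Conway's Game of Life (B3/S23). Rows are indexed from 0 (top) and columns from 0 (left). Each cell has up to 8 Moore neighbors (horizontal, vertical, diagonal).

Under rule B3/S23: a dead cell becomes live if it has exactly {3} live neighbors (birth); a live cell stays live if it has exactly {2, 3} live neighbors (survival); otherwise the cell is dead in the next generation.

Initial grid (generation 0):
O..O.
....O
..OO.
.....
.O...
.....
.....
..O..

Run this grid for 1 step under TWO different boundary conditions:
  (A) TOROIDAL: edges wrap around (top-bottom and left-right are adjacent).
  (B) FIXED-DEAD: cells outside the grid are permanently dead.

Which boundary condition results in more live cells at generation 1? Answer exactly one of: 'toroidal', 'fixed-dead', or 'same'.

Answer: toroidal

Derivation:
Under TOROIDAL boundary, generation 1:
...OO
..O.O
...O.
..O..
.....
.....
.....
.....
Population = 6

Under FIXED-DEAD boundary, generation 1:
.....
..O.O
...O.
..O..
.....
.....
.....
.....
Population = 4

Comparison: toroidal=6, fixed-dead=4 -> toroidal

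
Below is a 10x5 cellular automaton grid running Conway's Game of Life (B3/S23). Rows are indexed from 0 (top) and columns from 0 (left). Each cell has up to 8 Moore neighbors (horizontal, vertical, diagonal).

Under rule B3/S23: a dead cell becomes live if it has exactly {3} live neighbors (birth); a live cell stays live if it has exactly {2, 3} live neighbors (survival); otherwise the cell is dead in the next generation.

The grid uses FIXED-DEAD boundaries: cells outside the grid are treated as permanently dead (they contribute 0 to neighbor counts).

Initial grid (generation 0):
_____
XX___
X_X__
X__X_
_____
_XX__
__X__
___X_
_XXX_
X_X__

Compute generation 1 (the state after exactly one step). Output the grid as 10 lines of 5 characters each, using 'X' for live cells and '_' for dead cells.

Answer: _____
XX___
X_X__
_X___
_XX__
_XX__
_XXX_
_X_X_
_X_X_
__XX_

Derivation:
Simulating step by step:
Generation 0 (given above): 15 live cells
Generation 1: 18 live cells
(generation 1 grid is the final answer)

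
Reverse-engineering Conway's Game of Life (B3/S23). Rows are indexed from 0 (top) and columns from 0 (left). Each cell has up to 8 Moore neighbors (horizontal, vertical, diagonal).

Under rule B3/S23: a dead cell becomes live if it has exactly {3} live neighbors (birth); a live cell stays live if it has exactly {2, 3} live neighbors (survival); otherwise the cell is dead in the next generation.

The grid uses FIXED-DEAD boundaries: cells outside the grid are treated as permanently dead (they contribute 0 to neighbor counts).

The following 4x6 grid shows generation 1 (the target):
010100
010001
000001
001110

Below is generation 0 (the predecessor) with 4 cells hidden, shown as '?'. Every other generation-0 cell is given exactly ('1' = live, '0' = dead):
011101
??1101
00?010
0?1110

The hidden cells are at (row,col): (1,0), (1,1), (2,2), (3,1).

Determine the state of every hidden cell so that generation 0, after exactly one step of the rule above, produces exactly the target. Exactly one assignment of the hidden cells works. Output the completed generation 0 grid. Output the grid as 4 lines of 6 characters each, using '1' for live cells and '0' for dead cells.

Answer: 011101
011101
000010
011110

Derivation:
Hidden generation-0 cells (in order): (1,0), (1,1), (2,2), (3,1).
A hidden cell only influences target cells in its own 3x3 neighborhood. Try each of the 2^4 = 16 assignments, step the completed generation 0 forward once under B3/S23, and compare with the target:
  (1,0)=0 (1,1)=0 (2,2)=0 (3,1)=0 -> step gives (3,2)='0' but target has '1' -> reject
  (1,0)=0 (1,1)=0 (2,2)=0 (3,1)=1 -> step gives (2,1)='1' but target has '0' -> reject
  (1,0)=0 (1,1)=0 (2,2)=1 (3,1)=0 -> step gives (1,1)='0' but target has '1' -> reject
  (1,0)=0 (1,1)=0 (2,2)=1 (3,1)=1 -> step gives (1,1)='0' but target has '1' -> reject
  (1,0)=0 (1,1)=1 (2,2)=0 (3,1)=0 -> step gives (2,1)='1' but target has '0' -> reject
  (1,0)=0 (1,1)=1 (2,2)=0 (3,1)=1 -> step reproduces the target at every cell -> ACCEPT
  (1,0)=0 (1,1)=1 (2,2)=1 (3,1)=0 -> step gives (1,1)='0' but target has '1' -> reject
  (1,0)=0 (1,1)=1 (2,2)=1 (3,1)=1 -> step gives (1,1)='0' but target has '1' -> reject
  (1,0)=1 (1,1)=0 (2,2)=0 (3,1)=0 -> step gives (1,1)='0' but target has '1' -> reject
  (1,0)=1 (1,1)=0 (2,2)=0 (3,1)=1 -> step gives (1,1)='0' but target has '1' -> reject
  (1,0)=1 (1,1)=0 (2,2)=1 (3,1)=0 -> step gives (1,1)='0' but target has '1' -> reject
  (1,0)=1 (1,1)=0 (2,2)=1 (3,1)=1 -> step gives (1,1)='0' but target has '1' -> reject
  (1,0)=1 (1,1)=1 (2,2)=0 (3,1)=0 -> step gives (0,0)='1' but target has '0' -> reject
  (1,0)=1 (1,1)=1 (2,2)=0 (3,1)=1 -> step gives (0,0)='1' but target has '0' -> reject
  (1,0)=1 (1,1)=1 (2,2)=1 (3,1)=0 -> step gives (0,0)='1' but target has '0' -> reject
  (1,0)=1 (1,1)=1 (2,2)=1 (3,1)=1 -> step gives (0,0)='1' but target has '0' -> reject
Unique solution: (1,0)=dead, (1,1)=live, (2,2)=dead, (3,1)=live.
Check: live-neighbor counts of every cell in the completed generation 0:
235341
235452
246643
112322
Applying B3/S23 to generation 0 with these counts gives:
010100
010001
000001
001110
which matches the target exactly.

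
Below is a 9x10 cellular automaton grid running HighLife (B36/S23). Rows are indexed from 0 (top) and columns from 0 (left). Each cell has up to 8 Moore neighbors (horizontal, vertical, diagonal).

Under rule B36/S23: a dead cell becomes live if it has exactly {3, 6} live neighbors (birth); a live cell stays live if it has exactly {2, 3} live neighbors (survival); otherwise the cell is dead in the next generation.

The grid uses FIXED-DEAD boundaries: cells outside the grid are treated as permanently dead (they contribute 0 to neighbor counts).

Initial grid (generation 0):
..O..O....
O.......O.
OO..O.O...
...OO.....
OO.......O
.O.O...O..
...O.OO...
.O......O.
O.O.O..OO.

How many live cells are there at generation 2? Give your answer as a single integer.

Answer: 27

Derivation:
Simulating step by step:
Generation 0 (given above): 26 live cells
Generation 1: 32 live cells
..........
O....O....
OO.OOO....
..OOOO....
OO.OO.....
OO..O.O...
....O.OO..
.OOOOOO.O.
.O.....OO.
Generation 2: 27 live cells
..........
OO...O....
OO....O...
..........
O.........
OOO.O.OO..
O.........
.OOOO..OO.
.O.OOOOOO.
Population at generation 2: 27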